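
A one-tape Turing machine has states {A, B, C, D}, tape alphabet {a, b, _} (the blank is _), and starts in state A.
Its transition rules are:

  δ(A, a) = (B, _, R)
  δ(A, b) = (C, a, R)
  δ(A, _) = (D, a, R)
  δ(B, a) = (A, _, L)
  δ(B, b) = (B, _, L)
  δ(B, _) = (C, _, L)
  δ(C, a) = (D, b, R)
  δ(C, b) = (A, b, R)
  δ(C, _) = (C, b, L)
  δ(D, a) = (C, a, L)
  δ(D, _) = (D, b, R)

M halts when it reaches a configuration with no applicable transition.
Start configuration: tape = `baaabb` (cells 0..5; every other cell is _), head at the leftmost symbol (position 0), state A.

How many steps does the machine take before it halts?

8

A | [b]aaabb   read b → write a, move R, go to C
C | a[a]aabb   read a → write b, move R, go to D
D | ab[a]abb   read a → write a, move L, go to C
C | a[b]aabb   read b → write b, move R, go to A
A | ab[a]abb   read a → write _, move R, go to B
B | ab_[a]bb   read a → write _, move L, go to A
A | ab[_]_bb   read _ → write a, move R, go to D
D | aba[_]bb   read _ → write b, move R, go to D
D | abab[b]b
M halts after 8 transitions.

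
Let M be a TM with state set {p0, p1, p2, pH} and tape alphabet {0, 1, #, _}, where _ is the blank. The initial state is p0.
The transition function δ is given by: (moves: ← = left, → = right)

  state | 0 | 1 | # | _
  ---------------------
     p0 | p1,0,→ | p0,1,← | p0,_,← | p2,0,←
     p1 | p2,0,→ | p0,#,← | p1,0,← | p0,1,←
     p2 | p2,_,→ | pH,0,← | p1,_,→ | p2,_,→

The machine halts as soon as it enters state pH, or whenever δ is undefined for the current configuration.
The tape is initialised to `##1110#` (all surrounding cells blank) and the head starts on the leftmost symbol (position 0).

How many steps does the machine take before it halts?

state=p0 head=0 tape=__[#]#1110#_   (p0,#)→(p0,_,←)
state=p0 head=-1 tape=_[_]_#1110#_   (p0,_)→(p2,0,←)
state=p2 head=-2 tape=[_]0_#1110#_   (p2,_)→(p2,_,→)
state=p2 head=-1 tape=_[0]_#1110#_   (p2,0)→(p2,_,→)
state=p2 head=0 tape=__[_]#1110#_   (p2,_)→(p2,_,→)
state=p2 head=1 tape=___[#]1110#_   (p2,#)→(p1,_,→)
state=p1 head=2 tape=____[1]110#_   (p1,1)→(p0,#,←)
state=p0 head=1 tape=___[_]#110#_   (p0,_)→(p2,0,←)
state=p2 head=0 tape=__[_]0#110#_   (p2,_)→(p2,_,→)
state=p2 head=1 tape=___[0]#110#_   (p2,0)→(p2,_,→)
state=p2 head=2 tape=____[#]110#_   (p2,#)→(p1,_,→)
state=p1 head=3 tape=_____[1]10#_   (p1,1)→(p0,#,←)
state=p0 head=2 tape=____[_]#10#_   (p0,_)→(p2,0,←)
state=p2 head=1 tape=___[_]0#10#_   (p2,_)→(p2,_,→)
state=p2 head=2 tape=____[0]#10#_   (p2,0)→(p2,_,→)
state=p2 head=3 tape=_____[#]10#_   (p2,#)→(p1,_,→)
state=p1 head=4 tape=______[1]0#_   (p1,1)→(p0,#,←)
state=p0 head=3 tape=_____[_]#0#_   (p0,_)→(p2,0,←)
state=p2 head=2 tape=____[_]0#0#_   (p2,_)→(p2,_,→)
state=p2 head=3 tape=_____[0]#0#_   (p2,0)→(p2,_,→)
state=p2 head=4 tape=______[#]0#_   (p2,#)→(p1,_,→)
state=p1 head=5 tape=_______[0]#_   (p1,0)→(p2,0,→)
state=p2 head=6 tape=_______0[#]_   (p2,#)→(p1,_,→)
state=p1 head=7 tape=_______0_[_]   (p1,_)→(p0,1,←)
state=p0 head=6 tape=_______0[_]1   (p0,_)→(p2,0,←)
state=p2 head=5 tape=_______[0]01   (p2,0)→(p2,_,→)
state=p2 head=6 tape=________[0]1   (p2,0)→(p2,_,→)
state=p2 head=7 tape=_________[1]   (p2,1)→(pH,0,←)
state=pH head=6 tape=________[_]0
M halts after 28 transitions.

28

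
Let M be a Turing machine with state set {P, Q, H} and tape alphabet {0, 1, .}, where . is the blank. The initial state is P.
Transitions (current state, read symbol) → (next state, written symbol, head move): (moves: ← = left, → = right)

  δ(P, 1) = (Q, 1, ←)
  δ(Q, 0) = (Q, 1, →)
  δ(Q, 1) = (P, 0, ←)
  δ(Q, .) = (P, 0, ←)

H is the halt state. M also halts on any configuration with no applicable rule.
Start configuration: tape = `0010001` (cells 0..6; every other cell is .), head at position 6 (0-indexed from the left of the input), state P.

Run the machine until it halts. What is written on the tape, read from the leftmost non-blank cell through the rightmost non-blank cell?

P | 001000[1]   read 1 → write 1, move ←, go to Q
Q | 00100[0]1   read 0 → write 1, move →, go to Q
Q | 001001[1]   read 1 → write 0, move ←, go to P
P | 00100[1]0   read 1 → write 1, move ←, go to Q
Q | 0010[0]10   read 0 → write 1, move →, go to Q
Q | 00101[1]0   read 1 → write 0, move ←, go to P
P | 0010[1]00   read 1 → write 1, move ←, go to Q
Q | 001[0]100   read 0 → write 1, move →, go to Q
Q | 0011[1]00   read 1 → write 0, move ←, go to P
P | 001[1]000   read 1 → write 1, move ←, go to Q
Q | 00[1]1000   read 1 → write 0, move ←, go to P
P | 0[0]01000
The non-blank tape span at halt is 0001000.

0001000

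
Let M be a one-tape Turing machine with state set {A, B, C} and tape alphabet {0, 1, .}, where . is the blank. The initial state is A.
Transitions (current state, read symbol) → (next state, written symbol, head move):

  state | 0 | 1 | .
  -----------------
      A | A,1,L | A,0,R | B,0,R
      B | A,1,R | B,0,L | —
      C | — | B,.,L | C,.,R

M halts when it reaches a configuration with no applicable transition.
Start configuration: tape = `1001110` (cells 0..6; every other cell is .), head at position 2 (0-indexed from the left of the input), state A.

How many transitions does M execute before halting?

state=A head=2 tape=.10[0]1110..   (A,0)→(A,1,L)
state=A head=1 tape=.1[0]11110..   (A,0)→(A,1,L)
state=A head=0 tape=.[1]111110..   (A,1)→(A,0,R)
state=A head=1 tape=.0[1]11110..   (A,1)→(A,0,R)
state=A head=2 tape=.00[1]1110..   (A,1)→(A,0,R)
state=A head=3 tape=.000[1]110..   (A,1)→(A,0,R)
state=A head=4 tape=.0000[1]10..   (A,1)→(A,0,R)
state=A head=5 tape=.00000[1]0..   (A,1)→(A,0,R)
state=A head=6 tape=.000000[0]..   (A,0)→(A,1,L)
state=A head=5 tape=.00000[0]1..   (A,0)→(A,1,L)
state=A head=4 tape=.0000[0]11..   (A,0)→(A,1,L)
state=A head=3 tape=.000[0]111..   (A,0)→(A,1,L)
state=A head=2 tape=.00[0]1111..   (A,0)→(A,1,L)
state=A head=1 tape=.0[0]11111..   (A,0)→(A,1,L)
state=A head=0 tape=.[0]111111..   (A,0)→(A,1,L)
state=A head=-1 tape=[.]1111111..   (A,.)→(B,0,R)
state=B head=0 tape=0[1]111111..   (B,1)→(B,0,L)
state=B head=-1 tape=[0]0111111..   (B,0)→(A,1,R)
state=A head=0 tape=1[0]111111..   (A,0)→(A,1,L)
state=A head=-1 tape=[1]1111111..   (A,1)→(A,0,R)
state=A head=0 tape=0[1]111111..   (A,1)→(A,0,R)
state=A head=1 tape=00[1]11111..   (A,1)→(A,0,R)
state=A head=2 tape=000[1]1111..   (A,1)→(A,0,R)
state=A head=3 tape=0000[1]111..   (A,1)→(A,0,R)
state=A head=4 tape=00000[1]11..   (A,1)→(A,0,R)
state=A head=5 tape=000000[1]1..   (A,1)→(A,0,R)
state=A head=6 tape=0000000[1]..   (A,1)→(A,0,R)
state=A head=7 tape=00000000[.].   (A,.)→(B,0,R)
state=B head=8 tape=000000000[.]
M halts after 28 transitions.

28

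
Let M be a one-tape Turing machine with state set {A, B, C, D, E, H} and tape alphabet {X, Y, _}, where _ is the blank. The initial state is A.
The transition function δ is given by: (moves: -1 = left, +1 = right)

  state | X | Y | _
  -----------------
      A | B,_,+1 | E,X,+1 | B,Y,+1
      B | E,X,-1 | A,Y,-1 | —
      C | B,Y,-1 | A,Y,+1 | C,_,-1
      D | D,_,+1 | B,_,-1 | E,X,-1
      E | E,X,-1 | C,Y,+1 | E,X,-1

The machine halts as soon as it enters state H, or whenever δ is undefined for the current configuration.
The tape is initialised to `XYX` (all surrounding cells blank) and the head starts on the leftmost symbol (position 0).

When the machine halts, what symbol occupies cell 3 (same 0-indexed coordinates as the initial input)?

Y

A | [X]YX__   read X → write _, move +1, go to B
B | _[Y]X__   read Y → write Y, move -1, go to A
A | [_]YX__   read _ → write Y, move +1, go to B
B | Y[Y]X__   read Y → write Y, move -1, go to A
A | [Y]YX__   read Y → write X, move +1, go to E
E | X[Y]X__   read Y → write Y, move +1, go to C
C | XY[X]__   read X → write Y, move -1, go to B
B | X[Y]Y__   read Y → write Y, move -1, go to A
A | [X]YY__   read X → write _, move +1, go to B
B | _[Y]Y__   read Y → write Y, move -1, go to A
A | [_]YY__   read _ → write Y, move +1, go to B
B | Y[Y]Y__   read Y → write Y, move -1, go to A
A | [Y]YY__   read Y → write X, move +1, go to E
E | X[Y]Y__   read Y → write Y, move +1, go to C
C | XY[Y]__   read Y → write Y, move +1, go to A
A | XYY[_]_   read _ → write Y, move +1, go to B
B | XYYY[_]
Cell 3 holds Y when M halts.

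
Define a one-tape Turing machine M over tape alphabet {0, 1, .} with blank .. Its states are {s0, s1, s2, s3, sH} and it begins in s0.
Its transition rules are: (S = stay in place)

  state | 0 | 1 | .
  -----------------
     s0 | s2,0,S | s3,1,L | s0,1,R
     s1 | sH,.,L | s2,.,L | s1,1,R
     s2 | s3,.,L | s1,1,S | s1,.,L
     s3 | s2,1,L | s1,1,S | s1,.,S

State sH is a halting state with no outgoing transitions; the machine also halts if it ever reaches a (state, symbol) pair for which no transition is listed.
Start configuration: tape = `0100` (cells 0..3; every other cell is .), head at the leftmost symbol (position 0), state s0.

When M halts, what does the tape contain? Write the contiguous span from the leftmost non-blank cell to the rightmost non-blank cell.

11111.0

state=s0 head=0 tape=...[0]100   (s0,0)→(s2,0,S)
state=s2 head=0 tape=...[0]100   (s2,0)→(s3,.,L)
state=s3 head=-1 tape=..[.].100   (s3,.)→(s1,.,S)
state=s1 head=-1 tape=..[.].100   (s1,.)→(s1,1,R)
state=s1 head=0 tape=..1[.]100   (s1,.)→(s1,1,R)
state=s1 head=1 tape=..11[1]00   (s1,1)→(s2,.,L)
state=s2 head=0 tape=..1[1].00   (s2,1)→(s1,1,S)
state=s1 head=0 tape=..1[1].00   (s1,1)→(s2,.,L)
state=s2 head=-1 tape=..[1]..00   (s2,1)→(s1,1,S)
state=s1 head=-1 tape=..[1]..00   (s1,1)→(s2,.,L)
state=s2 head=-2 tape=.[.]...00   (s2,.)→(s1,.,L)
state=s1 head=-3 tape=[.]....00   (s1,.)→(s1,1,R)
state=s1 head=-2 tape=1[.]...00   (s1,.)→(s1,1,R)
state=s1 head=-1 tape=11[.]..00   (s1,.)→(s1,1,R)
state=s1 head=0 tape=111[.].00   (s1,.)→(s1,1,R)
state=s1 head=1 tape=1111[.]00   (s1,.)→(s1,1,R)
state=s1 head=2 tape=11111[0]0   (s1,0)→(sH,.,L)
state=sH head=1 tape=1111[1].0
The non-blank tape span at halt is 11111.0.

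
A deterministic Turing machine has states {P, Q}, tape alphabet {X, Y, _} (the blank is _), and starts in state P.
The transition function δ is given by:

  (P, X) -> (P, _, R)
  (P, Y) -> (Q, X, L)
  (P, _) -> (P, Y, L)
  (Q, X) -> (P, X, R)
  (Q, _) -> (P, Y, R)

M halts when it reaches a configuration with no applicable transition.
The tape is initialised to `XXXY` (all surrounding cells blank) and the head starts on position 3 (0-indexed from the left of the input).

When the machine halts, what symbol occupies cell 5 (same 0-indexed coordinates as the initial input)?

P | XXX[Y]__   read Y → write X, move L, go to Q
Q | XX[X]X__   read X → write X, move R, go to P
P | XXX[X]__   read X → write _, move R, go to P
P | XXX_[_]_   read _ → write Y, move L, go to P
P | XXX[_]Y_   read _ → write Y, move L, go to P
P | XX[X]YY_   read X → write _, move R, go to P
P | XX_[Y]Y_   read Y → write X, move L, go to Q
Q | XX[_]XY_   read _ → write Y, move R, go to P
P | XXY[X]Y_   read X → write _, move R, go to P
P | XXY_[Y]_   read Y → write X, move L, go to Q
Q | XXY[_]X_   read _ → write Y, move R, go to P
P | XXYY[X]_   read X → write _, move R, go to P
P | XXYY_[_]   read _ → write Y, move L, go to P
P | XXYY[_]Y   read _ → write Y, move L, go to P
P | XXY[Y]YY   read Y → write X, move L, go to Q
Q | XX[Y]XYY
Cell 5 holds Y when M halts.

Y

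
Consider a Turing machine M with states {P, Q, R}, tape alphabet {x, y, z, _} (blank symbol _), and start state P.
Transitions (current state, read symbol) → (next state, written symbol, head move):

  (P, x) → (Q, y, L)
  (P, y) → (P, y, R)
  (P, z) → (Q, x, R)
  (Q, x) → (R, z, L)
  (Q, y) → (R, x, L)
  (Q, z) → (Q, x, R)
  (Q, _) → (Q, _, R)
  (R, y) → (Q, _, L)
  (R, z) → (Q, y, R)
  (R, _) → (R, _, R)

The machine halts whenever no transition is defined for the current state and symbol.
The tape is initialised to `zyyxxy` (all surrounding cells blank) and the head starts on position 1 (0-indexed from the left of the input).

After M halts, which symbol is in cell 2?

state=P head=1 tape=z[y]yxxy   (P,y)→(P,y,R)
state=P head=2 tape=zy[y]xxy   (P,y)→(P,y,R)
state=P head=3 tape=zyy[x]xy   (P,x)→(Q,y,L)
state=Q head=2 tape=zy[y]yxy   (Q,y)→(R,x,L)
state=R head=1 tape=z[y]xyxy   (R,y)→(Q,_,L)
state=Q head=0 tape=[z]_xyxy   (Q,z)→(Q,x,R)
state=Q head=1 tape=x[_]xyxy   (Q,_)→(Q,_,R)
state=Q head=2 tape=x_[x]yxy   (Q,x)→(R,z,L)
state=R head=1 tape=x[_]zyxy   (R,_)→(R,_,R)
state=R head=2 tape=x_[z]yxy   (R,z)→(Q,y,R)
state=Q head=3 tape=x_y[y]xy   (Q,y)→(R,x,L)
state=R head=2 tape=x_[y]xxy   (R,y)→(Q,_,L)
state=Q head=1 tape=x[_]_xxy   (Q,_)→(Q,_,R)
state=Q head=2 tape=x_[_]xxy   (Q,_)→(Q,_,R)
state=Q head=3 tape=x__[x]xy   (Q,x)→(R,z,L)
state=R head=2 tape=x_[_]zxy   (R,_)→(R,_,R)
state=R head=3 tape=x__[z]xy   (R,z)→(Q,y,R)
state=Q head=4 tape=x__y[x]y   (Q,x)→(R,z,L)
state=R head=3 tape=x__[y]zy   (R,y)→(Q,_,L)
state=Q head=2 tape=x_[_]_zy   (Q,_)→(Q,_,R)
state=Q head=3 tape=x__[_]zy   (Q,_)→(Q,_,R)
state=Q head=4 tape=x___[z]y   (Q,z)→(Q,x,R)
state=Q head=5 tape=x___x[y]   (Q,y)→(R,x,L)
state=R head=4 tape=x___[x]x
Cell 2 holds _ when M halts.

_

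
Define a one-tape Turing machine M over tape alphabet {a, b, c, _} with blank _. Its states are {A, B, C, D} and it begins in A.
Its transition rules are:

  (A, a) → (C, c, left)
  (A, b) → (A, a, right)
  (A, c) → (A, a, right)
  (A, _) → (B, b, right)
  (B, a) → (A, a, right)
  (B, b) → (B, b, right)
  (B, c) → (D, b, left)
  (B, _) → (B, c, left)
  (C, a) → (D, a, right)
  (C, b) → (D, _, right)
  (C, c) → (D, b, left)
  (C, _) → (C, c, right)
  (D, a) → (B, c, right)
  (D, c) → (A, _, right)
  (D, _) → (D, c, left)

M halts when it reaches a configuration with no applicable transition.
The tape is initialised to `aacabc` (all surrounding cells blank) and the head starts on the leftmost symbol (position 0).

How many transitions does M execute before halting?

A | _[a]acabc__   read a → write c, move left, go to C
C | [_]cacabc__   read _ → write c, move right, go to C
C | c[c]acabc__   read c → write b, move left, go to D
D | [c]bacabc__   read c → write _, move right, go to A
A | _[b]acabc__   read b → write a, move right, go to A
A | _a[a]cabc__   read a → write c, move left, go to C
C | _[a]ccabc__   read a → write a, move right, go to D
D | _a[c]cabc__   read c → write _, move right, go to A
A | _a_[c]abc__   read c → write a, move right, go to A
A | _a_a[a]bc__   read a → write c, move left, go to C
C | _a_[a]cbc__   read a → write a, move right, go to D
D | _a_a[c]bc__   read c → write _, move right, go to A
A | _a_a_[b]c__   read b → write a, move right, go to A
A | _a_a_a[c]__   read c → write a, move right, go to A
A | _a_a_aa[_]_   read _ → write b, move right, go to B
B | _a_a_aab[_]   read _ → write c, move left, go to B
B | _a_a_aa[b]c   read b → write b, move right, go to B
B | _a_a_aab[c]   read c → write b, move left, go to D
D | _a_a_aa[b]b
M halts after 18 transitions.

18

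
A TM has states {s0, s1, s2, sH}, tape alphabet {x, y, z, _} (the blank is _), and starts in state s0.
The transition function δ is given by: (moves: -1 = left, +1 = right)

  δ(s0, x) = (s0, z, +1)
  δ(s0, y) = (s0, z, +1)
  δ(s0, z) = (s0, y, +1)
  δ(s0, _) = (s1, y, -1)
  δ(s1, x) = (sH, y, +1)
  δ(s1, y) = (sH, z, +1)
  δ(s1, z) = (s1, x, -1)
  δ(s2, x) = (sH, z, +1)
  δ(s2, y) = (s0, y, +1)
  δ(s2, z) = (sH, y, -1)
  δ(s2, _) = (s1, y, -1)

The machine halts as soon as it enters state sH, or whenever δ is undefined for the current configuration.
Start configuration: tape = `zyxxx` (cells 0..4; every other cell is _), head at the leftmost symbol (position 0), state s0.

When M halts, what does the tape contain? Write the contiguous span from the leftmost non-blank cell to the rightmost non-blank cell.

s0 | [z]yxxx_   read z → write y, move +1, go to s0
s0 | y[y]xxx_   read y → write z, move +1, go to s0
s0 | yz[x]xx_   read x → write z, move +1, go to s0
s0 | yzz[x]x_   read x → write z, move +1, go to s0
s0 | yzzz[x]_   read x → write z, move +1, go to s0
s0 | yzzzz[_]   read _ → write y, move -1, go to s1
s1 | yzzz[z]y   read z → write x, move -1, go to s1
s1 | yzz[z]xy   read z → write x, move -1, go to s1
s1 | yz[z]xxy   read z → write x, move -1, go to s1
s1 | y[z]xxxy   read z → write x, move -1, go to s1
s1 | [y]xxxxy   read y → write z, move +1, go to sH
sH | z[x]xxxy
The non-blank tape span at halt is zxxxxy.

zxxxxy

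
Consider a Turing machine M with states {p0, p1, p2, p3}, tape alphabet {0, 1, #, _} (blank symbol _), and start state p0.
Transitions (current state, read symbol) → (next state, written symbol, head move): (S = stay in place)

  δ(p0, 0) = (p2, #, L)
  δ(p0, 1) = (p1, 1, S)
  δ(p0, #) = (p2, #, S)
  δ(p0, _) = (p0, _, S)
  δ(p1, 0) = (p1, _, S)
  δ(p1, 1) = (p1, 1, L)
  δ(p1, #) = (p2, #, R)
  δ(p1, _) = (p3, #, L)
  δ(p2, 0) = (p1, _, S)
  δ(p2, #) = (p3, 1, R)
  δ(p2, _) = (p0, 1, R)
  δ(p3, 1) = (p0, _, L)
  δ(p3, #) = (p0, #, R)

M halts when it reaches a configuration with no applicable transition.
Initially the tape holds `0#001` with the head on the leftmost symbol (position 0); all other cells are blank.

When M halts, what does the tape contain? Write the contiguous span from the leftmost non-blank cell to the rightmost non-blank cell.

p0 | _[0]#001   read 0 → write #, move L, go to p2
p2 | [_]##001   read _ → write 1, move R, go to p0
p0 | 1[#]#001   read # → write #, move S, go to p2
p2 | 1[#]#001   read # → write 1, move R, go to p3
p3 | 11[#]001   read # → write #, move R, go to p0
p0 | 11#[0]01   read 0 → write #, move L, go to p2
p2 | 11[#]#01   read # → write 1, move R, go to p3
p3 | 111[#]01   read # → write #, move R, go to p0
p0 | 111#[0]1   read 0 → write #, move L, go to p2
p2 | 111[#]#1   read # → write 1, move R, go to p3
p3 | 1111[#]1   read # → write #, move R, go to p0
p0 | 1111#[1]   read 1 → write 1, move S, go to p1
p1 | 1111#[1]   read 1 → write 1, move L, go to p1
p1 | 1111[#]1   read # → write #, move R, go to p2
p2 | 1111#[1]
The non-blank tape span at halt is 1111#1.

1111#1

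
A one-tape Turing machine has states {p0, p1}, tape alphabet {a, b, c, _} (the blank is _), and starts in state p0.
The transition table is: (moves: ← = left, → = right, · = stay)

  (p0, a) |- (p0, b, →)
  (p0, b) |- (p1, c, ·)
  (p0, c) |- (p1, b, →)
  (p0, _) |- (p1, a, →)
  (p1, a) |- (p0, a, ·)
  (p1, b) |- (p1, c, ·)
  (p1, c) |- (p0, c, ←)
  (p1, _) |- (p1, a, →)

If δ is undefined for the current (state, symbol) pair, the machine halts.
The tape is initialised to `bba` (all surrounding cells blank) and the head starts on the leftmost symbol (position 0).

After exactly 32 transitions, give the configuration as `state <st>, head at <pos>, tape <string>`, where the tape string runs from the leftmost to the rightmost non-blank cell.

state p0, head at -4, tape accccca

p0 | ____[b]ba   read b → write c, move ·, go to p1
p1 | ____[c]ba   read c → write c, move ←, go to p0
p0 | ___[_]cba   read _ → write a, move →, go to p1
p1 | ___a[c]ba   read c → write c, move ←, go to p0
p0 | ___[a]cba   read a → write b, move →, go to p0
p0 | ___b[c]ba   read c → write b, move →, go to p1
p1 | ___bb[b]a   read b → write c, move ·, go to p1
p1 | ___bb[c]a   read c → write c, move ←, go to p0
p0 | ___b[b]ca   read b → write c, move ·, go to p1
p1 | ___b[c]ca   read c → write c, move ←, go to p0
p0 | ___[b]cca   read b → write c, move ·, go to p1
p1 | ___[c]cca   read c → write c, move ←, go to p0
p0 | __[_]ccca   read _ → write a, move →, go to p1
p1 | __a[c]cca   read c → write c, move ←, go to p0
p0 | __[a]ccca   read a → write b, move →, go to p0
p0 | __b[c]cca   read c → write b, move →, go to p1
p1 | __bb[c]ca   read c → write c, move ←, go to p0
p0 | __b[b]cca   read b → write c, move ·, go to p1
p1 | __b[c]cca   read c → write c, move ←, go to p0
p0 | __[b]ccca   read b → write c, move ·, go to p1
p1 | __[c]ccca   read c → write c, move ←, go to p0
p0 | _[_]cccca   read _ → write a, move →, go to p1
p1 | _a[c]ccca   read c → write c, move ←, go to p0
p0 | _[a]cccca   read a → write b, move →, go to p0
p0 | _b[c]ccca   read c → write b, move →, go to p1
p1 | _bb[c]cca   read c → write c, move ←, go to p0
p0 | _b[b]ccca   read b → write c, move ·, go to p1
p1 | _b[c]ccca   read c → write c, move ←, go to p0
p0 | _[b]cccca   read b → write c, move ·, go to p1
p1 | _[c]cccca   read c → write c, move ←, go to p0
p0 | [_]ccccca   read _ → write a, move →, go to p1
p1 | a[c]cccca   read c → write c, move ←, go to p0
p0 | [a]ccccca
After 32 steps: state p0, head at -4, tape accccca.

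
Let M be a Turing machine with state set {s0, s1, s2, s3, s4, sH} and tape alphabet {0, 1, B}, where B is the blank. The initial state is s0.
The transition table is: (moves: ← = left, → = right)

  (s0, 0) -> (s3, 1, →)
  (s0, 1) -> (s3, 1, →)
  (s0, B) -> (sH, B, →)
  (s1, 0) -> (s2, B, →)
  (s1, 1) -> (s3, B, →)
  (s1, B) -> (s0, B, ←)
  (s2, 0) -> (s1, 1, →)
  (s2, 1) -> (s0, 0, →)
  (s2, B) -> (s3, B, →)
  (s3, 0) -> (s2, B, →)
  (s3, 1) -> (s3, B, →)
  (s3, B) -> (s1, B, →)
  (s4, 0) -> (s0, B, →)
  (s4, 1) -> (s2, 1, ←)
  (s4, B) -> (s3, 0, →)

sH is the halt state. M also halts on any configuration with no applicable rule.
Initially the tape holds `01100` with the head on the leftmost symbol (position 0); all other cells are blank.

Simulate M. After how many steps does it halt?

state=s0 head=0 tape=[0]1100BB   (s0,0)→(s3,1,→)
state=s3 head=1 tape=1[1]100BB   (s3,1)→(s3,B,→)
state=s3 head=2 tape=1B[1]00BB   (s3,1)→(s3,B,→)
state=s3 head=3 tape=1BB[0]0BB   (s3,0)→(s2,B,→)
state=s2 head=4 tape=1BBB[0]BB   (s2,0)→(s1,1,→)
state=s1 head=5 tape=1BBB1[B]B   (s1,B)→(s0,B,←)
state=s0 head=4 tape=1BBB[1]BB   (s0,1)→(s3,1,→)
state=s3 head=5 tape=1BBB1[B]B   (s3,B)→(s1,B,→)
state=s1 head=6 tape=1BBB1B[B]   (s1,B)→(s0,B,←)
state=s0 head=5 tape=1BBB1[B]B   (s0,B)→(sH,B,→)
state=sH head=6 tape=1BBB1B[B]
M halts after 10 transitions.

10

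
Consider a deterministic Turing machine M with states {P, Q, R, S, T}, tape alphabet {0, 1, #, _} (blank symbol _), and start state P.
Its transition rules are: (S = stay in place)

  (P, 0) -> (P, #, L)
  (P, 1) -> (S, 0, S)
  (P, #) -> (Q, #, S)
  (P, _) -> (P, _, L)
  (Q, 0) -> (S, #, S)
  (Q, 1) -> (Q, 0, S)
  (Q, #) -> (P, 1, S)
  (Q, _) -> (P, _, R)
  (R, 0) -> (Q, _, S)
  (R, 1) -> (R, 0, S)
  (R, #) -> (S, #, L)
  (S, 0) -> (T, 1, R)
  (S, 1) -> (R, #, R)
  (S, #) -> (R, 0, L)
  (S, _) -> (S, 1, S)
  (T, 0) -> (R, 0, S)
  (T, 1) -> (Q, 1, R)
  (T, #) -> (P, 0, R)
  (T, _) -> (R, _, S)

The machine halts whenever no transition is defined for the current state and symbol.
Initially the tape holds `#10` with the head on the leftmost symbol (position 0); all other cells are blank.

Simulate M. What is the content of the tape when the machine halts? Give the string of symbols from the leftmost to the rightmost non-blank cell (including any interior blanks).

1_#

state=P head=0 tape=[#]10   (P,#)→(Q,#,S)
state=Q head=0 tape=[#]10   (Q,#)→(P,1,S)
state=P head=0 tape=[1]10   (P,1)→(S,0,S)
state=S head=0 tape=[0]10   (S,0)→(T,1,R)
state=T head=1 tape=1[1]0   (T,1)→(Q,1,R)
state=Q head=2 tape=11[0]   (Q,0)→(S,#,S)
state=S head=2 tape=11[#]   (S,#)→(R,0,L)
state=R head=1 tape=1[1]0   (R,1)→(R,0,S)
state=R head=1 tape=1[0]0   (R,0)→(Q,_,S)
state=Q head=1 tape=1[_]0   (Q,_)→(P,_,R)
state=P head=2 tape=1_[0]   (P,0)→(P,#,L)
state=P head=1 tape=1[_]#   (P,_)→(P,_,L)
state=P head=0 tape=[1]_#   (P,1)→(S,0,S)
state=S head=0 tape=[0]_#   (S,0)→(T,1,R)
state=T head=1 tape=1[_]#   (T,_)→(R,_,S)
state=R head=1 tape=1[_]#
The non-blank tape span at halt is 1_#.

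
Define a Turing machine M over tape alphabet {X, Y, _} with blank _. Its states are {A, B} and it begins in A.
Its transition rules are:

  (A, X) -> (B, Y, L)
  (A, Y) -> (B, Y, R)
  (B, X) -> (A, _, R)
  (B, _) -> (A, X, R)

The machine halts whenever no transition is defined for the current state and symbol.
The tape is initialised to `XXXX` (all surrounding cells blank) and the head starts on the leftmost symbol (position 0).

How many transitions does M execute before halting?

8

state=A head=0 tape=_[X]XXX_   (A,X)→(B,Y,L)
state=B head=-1 tape=[_]YXXX_   (B,_)→(A,X,R)
state=A head=0 tape=X[Y]XXX_   (A,Y)→(B,Y,R)
state=B head=1 tape=XY[X]XX_   (B,X)→(A,_,R)
state=A head=2 tape=XY_[X]X_   (A,X)→(B,Y,L)
state=B head=1 tape=XY[_]YX_   (B,_)→(A,X,R)
state=A head=2 tape=XYX[Y]X_   (A,Y)→(B,Y,R)
state=B head=3 tape=XYXY[X]_   (B,X)→(A,_,R)
state=A head=4 tape=XYXY_[_]
M halts after 8 transitions.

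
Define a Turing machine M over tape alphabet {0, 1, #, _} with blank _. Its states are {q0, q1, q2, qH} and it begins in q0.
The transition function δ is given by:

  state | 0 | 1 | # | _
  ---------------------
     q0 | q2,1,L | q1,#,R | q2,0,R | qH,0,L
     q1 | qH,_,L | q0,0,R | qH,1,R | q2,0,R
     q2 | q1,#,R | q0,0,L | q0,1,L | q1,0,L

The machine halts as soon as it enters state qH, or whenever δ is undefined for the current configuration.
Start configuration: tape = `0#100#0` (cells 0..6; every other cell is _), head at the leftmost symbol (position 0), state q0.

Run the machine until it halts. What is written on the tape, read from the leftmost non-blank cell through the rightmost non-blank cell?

q0 | __[0]#100#0__   read 0 → write 1, move L, go to q2
q2 | _[_]1#100#0__   read _ → write 0, move L, go to q1
q1 | [_]01#100#0__   read _ → write 0, move R, go to q2
q2 | 0[0]1#100#0__   read 0 → write #, move R, go to q1
q1 | 0#[1]#100#0__   read 1 → write 0, move R, go to q0
q0 | 0#0[#]100#0__   read # → write 0, move R, go to q2
q2 | 0#00[1]00#0__   read 1 → write 0, move L, go to q0
q0 | 0#0[0]000#0__   read 0 → write 1, move L, go to q2
q2 | 0#[0]1000#0__   read 0 → write #, move R, go to q1
q1 | 0##[1]000#0__   read 1 → write 0, move R, go to q0
q0 | 0##0[0]00#0__   read 0 → write 1, move L, go to q2
q2 | 0##[0]100#0__   read 0 → write #, move R, go to q1
q1 | 0###[1]00#0__   read 1 → write 0, move R, go to q0
q0 | 0###0[0]0#0__   read 0 → write 1, move L, go to q2
q2 | 0###[0]10#0__   read 0 → write #, move R, go to q1
q1 | 0####[1]0#0__   read 1 → write 0, move R, go to q0
q0 | 0####0[0]#0__   read 0 → write 1, move L, go to q2
q2 | 0####[0]1#0__   read 0 → write #, move R, go to q1
q1 | 0#####[1]#0__   read 1 → write 0, move R, go to q0
q0 | 0#####0[#]0__   read # → write 0, move R, go to q2
q2 | 0#####00[0]__   read 0 → write #, move R, go to q1
q1 | 0#####00#[_]_   read _ → write 0, move R, go to q2
q2 | 0#####00#0[_]   read _ → write 0, move L, go to q1
q1 | 0#####00#[0]0   read 0 → write _, move L, go to qH
qH | 0#####00[#]_0
The non-blank tape span at halt is 0#####00#_0.

0#####00#_0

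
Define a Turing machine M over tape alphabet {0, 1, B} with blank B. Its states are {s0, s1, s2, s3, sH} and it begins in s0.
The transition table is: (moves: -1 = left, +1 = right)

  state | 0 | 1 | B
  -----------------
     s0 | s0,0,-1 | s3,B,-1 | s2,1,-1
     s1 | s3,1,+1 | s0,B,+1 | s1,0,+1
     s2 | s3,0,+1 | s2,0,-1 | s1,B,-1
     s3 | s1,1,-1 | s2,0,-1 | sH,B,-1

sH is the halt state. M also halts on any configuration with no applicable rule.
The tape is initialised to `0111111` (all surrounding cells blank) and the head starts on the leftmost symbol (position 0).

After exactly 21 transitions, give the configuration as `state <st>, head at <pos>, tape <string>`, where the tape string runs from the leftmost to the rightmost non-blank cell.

s0 | BBBBB[0]111111   read 0 → write 0, move -1, go to s0
s0 | BBBB[B]0111111   read B → write 1, move -1, go to s2
s2 | BBB[B]10111111   read B → write B, move -1, go to s1
s1 | BB[B]B10111111   read B → write 0, move +1, go to s1
s1 | BB0[B]10111111   read B → write 0, move +1, go to s1
s1 | BB00[1]0111111   read 1 → write B, move +1, go to s0
s0 | BB00B[0]111111   read 0 → write 0, move -1, go to s0
s0 | BB00[B]0111111   read B → write 1, move -1, go to s2
s2 | BB0[0]10111111   read 0 → write 0, move +1, go to s3
s3 | BB00[1]0111111   read 1 → write 0, move -1, go to s2
s2 | BB0[0]00111111   read 0 → write 0, move +1, go to s3
s3 | BB00[0]0111111   read 0 → write 1, move -1, go to s1
s1 | BB0[0]10111111   read 0 → write 1, move +1, go to s3
s3 | BB01[1]0111111   read 1 → write 0, move -1, go to s2
s2 | BB0[1]00111111   read 1 → write 0, move -1, go to s2
s2 | BB[0]000111111   read 0 → write 0, move +1, go to s3
s3 | BB0[0]00111111   read 0 → write 1, move -1, go to s1
s1 | BB[0]100111111   read 0 → write 1, move +1, go to s3
s3 | BB1[1]00111111   read 1 → write 0, move -1, go to s2
s2 | BB[1]000111111   read 1 → write 0, move -1, go to s2
s2 | B[B]0000111111   read B → write B, move -1, go to s1
s1 | [B]B0000111111
After 21 steps: state s1, head at -5, tape 0000111111.

state s1, head at -5, tape 0000111111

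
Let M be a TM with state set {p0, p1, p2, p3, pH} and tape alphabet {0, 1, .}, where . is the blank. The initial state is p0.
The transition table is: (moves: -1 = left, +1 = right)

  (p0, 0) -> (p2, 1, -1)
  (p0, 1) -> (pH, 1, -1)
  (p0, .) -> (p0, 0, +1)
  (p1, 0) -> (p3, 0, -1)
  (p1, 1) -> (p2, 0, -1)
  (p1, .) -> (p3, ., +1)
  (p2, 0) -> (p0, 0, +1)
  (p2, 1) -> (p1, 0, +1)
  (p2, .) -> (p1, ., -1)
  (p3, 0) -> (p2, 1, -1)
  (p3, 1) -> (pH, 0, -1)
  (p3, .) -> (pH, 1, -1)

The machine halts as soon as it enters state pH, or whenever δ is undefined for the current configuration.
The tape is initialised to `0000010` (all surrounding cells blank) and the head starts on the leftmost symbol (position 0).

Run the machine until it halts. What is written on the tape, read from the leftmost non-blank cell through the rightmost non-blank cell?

state=p0 head=0 tape=..[0]000010   (p0,0)→(p2,1,-1)
state=p2 head=-1 tape=.[.]1000010   (p2,.)→(p1,.,-1)
state=p1 head=-2 tape=[.].1000010   (p1,.)→(p3,.,+1)
state=p3 head=-1 tape=.[.]1000010   (p3,.)→(pH,1,-1)
state=pH head=-2 tape=[.]11000010
The non-blank tape span at halt is 11000010.

11000010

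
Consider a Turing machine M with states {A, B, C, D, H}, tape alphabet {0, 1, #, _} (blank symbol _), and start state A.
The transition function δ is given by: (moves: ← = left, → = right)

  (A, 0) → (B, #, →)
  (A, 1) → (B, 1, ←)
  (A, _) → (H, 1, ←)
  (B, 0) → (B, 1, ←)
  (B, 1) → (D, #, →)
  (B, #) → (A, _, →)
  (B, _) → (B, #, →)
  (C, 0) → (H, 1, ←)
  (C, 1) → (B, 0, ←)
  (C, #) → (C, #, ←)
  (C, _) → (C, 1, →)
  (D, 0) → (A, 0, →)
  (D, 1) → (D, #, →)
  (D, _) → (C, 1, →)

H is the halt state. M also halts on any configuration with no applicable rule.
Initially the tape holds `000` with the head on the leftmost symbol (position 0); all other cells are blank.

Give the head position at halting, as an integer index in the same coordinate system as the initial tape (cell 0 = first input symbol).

A | [0]00_   read 0 → write #, move →, go to B
B | #[0]0_   read 0 → write 1, move ←, go to B
B | [#]10_   read # → write _, move →, go to A
A | _[1]0_   read 1 → write 1, move ←, go to B
B | [_]10_   read _ → write #, move →, go to B
B | #[1]0_   read 1 → write #, move →, go to D
D | ##[0]_   read 0 → write 0, move →, go to A
A | ##0[_]   read _ → write 1, move ←, go to H
H | ##[0]1
At halt the head is at cell 2.

2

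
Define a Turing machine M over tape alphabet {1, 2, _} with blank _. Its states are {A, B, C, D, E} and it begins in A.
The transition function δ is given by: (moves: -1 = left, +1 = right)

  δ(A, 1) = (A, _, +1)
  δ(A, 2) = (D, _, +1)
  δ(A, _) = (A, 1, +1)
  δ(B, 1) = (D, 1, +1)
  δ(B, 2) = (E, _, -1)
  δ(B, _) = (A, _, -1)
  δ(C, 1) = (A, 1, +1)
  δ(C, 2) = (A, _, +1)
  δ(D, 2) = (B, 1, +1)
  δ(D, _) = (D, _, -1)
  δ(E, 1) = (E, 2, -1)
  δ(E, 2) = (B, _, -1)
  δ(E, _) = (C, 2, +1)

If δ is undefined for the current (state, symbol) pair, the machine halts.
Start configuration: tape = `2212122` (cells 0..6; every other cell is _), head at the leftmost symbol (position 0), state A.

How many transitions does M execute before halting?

24

state=A head=0 tape=[2]212122   (A,2)→(D,_,+1)
state=D head=1 tape=_[2]12122   (D,2)→(B,1,+1)
state=B head=2 tape=_1[1]2122   (B,1)→(D,1,+1)
state=D head=3 tape=_11[2]122   (D,2)→(B,1,+1)
state=B head=4 tape=_111[1]22   (B,1)→(D,1,+1)
state=D head=5 tape=_1111[2]2   (D,2)→(B,1,+1)
state=B head=6 tape=_11111[2]   (B,2)→(E,_,-1)
state=E head=5 tape=_1111[1]_   (E,1)→(E,2,-1)
state=E head=4 tape=_111[1]2_   (E,1)→(E,2,-1)
state=E head=3 tape=_11[1]22_   (E,1)→(E,2,-1)
state=E head=2 tape=_1[1]222_   (E,1)→(E,2,-1)
state=E head=1 tape=_[1]2222_   (E,1)→(E,2,-1)
state=E head=0 tape=[_]22222_   (E,_)→(C,2,+1)
state=C head=1 tape=2[2]2222_   (C,2)→(A,_,+1)
state=A head=2 tape=2_[2]222_   (A,2)→(D,_,+1)
state=D head=3 tape=2__[2]22_   (D,2)→(B,1,+1)
state=B head=4 tape=2__1[2]2_   (B,2)→(E,_,-1)
state=E head=3 tape=2__[1]_2_   (E,1)→(E,2,-1)
state=E head=2 tape=2_[_]2_2_   (E,_)→(C,2,+1)
state=C head=3 tape=2_2[2]_2_   (C,2)→(A,_,+1)
state=A head=4 tape=2_2_[_]2_   (A,_)→(A,1,+1)
state=A head=5 tape=2_2_1[2]_   (A,2)→(D,_,+1)
state=D head=6 tape=2_2_1_[_]   (D,_)→(D,_,-1)
state=D head=5 tape=2_2_1[_]_   (D,_)→(D,_,-1)
state=D head=4 tape=2_2_[1]__
M halts after 24 transitions.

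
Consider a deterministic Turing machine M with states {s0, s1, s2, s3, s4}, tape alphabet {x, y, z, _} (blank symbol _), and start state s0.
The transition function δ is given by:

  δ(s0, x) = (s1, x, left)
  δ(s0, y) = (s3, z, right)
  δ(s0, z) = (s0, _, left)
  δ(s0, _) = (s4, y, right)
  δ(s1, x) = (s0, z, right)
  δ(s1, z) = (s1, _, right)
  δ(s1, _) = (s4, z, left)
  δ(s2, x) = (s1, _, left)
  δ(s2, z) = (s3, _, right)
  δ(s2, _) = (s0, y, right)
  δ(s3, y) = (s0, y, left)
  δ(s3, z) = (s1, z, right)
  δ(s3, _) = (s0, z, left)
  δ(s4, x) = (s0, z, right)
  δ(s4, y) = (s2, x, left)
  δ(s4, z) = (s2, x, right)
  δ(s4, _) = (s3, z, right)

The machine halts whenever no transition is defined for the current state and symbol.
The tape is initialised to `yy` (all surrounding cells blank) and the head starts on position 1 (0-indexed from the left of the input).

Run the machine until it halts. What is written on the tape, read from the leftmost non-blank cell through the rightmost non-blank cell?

s0 | _y[y]________   read y → write z, move right, go to s3
s3 | _yz[_]_______   read _ → write z, move left, go to s0
s0 | _y[z]z_______   read z → write _, move left, go to s0
s0 | _[y]_z_______   read y → write z, move right, go to s3
s3 | _z[_]z_______   read _ → write z, move left, go to s0
s0 | _[z]zz_______   read z → write _, move left, go to s0
s0 | [_]_zz_______   read _ → write y, move right, go to s4
s4 | y[_]zz_______   read _ → write z, move right, go to s3
s3 | yz[z]z_______   read z → write z, move right, go to s1
s1 | yzz[z]_______   read z → write _, move right, go to s1
s1 | yzz_[_]______   read _ → write z, move left, go to s4
s4 | yzz[_]z______   read _ → write z, move right, go to s3
s3 | yzzz[z]______   read z → write z, move right, go to s1
s1 | yzzzz[_]_____   read _ → write z, move left, go to s4
s4 | yzzz[z]z_____   read z → write x, move right, go to s2
s2 | yzzzx[z]_____   read z → write _, move right, go to s3
s3 | yzzzx_[_]____   read _ → write z, move left, go to s0
s0 | yzzzx[_]z____   read _ → write y, move right, go to s4
s4 | yzzzxy[z]____   read z → write x, move right, go to s2
s2 | yzzzxyx[_]___   read _ → write y, move right, go to s0
s0 | yzzzxyxy[_]__   read _ → write y, move right, go to s4
s4 | yzzzxyxyy[_]_   read _ → write z, move right, go to s3
s3 | yzzzxyxyyz[_]   read _ → write z, move left, go to s0
s0 | yzzzxyxyy[z]z   read z → write _, move left, go to s0
s0 | yzzzxyxy[y]_z   read y → write z, move right, go to s3
s3 | yzzzxyxyz[_]z   read _ → write z, move left, go to s0
s0 | yzzzxyxy[z]zz   read z → write _, move left, go to s0
s0 | yzzzxyx[y]_zz   read y → write z, move right, go to s3
s3 | yzzzxyxz[_]zz   read _ → write z, move left, go to s0
s0 | yzzzxyx[z]zzz   read z → write _, move left, go to s0
s0 | yzzzxy[x]_zzz   read x → write x, move left, go to s1
s1 | yzzzx[y]x_zzz
The non-blank tape span at halt is yzzzxyx_zzz.

yzzzxyx_zzz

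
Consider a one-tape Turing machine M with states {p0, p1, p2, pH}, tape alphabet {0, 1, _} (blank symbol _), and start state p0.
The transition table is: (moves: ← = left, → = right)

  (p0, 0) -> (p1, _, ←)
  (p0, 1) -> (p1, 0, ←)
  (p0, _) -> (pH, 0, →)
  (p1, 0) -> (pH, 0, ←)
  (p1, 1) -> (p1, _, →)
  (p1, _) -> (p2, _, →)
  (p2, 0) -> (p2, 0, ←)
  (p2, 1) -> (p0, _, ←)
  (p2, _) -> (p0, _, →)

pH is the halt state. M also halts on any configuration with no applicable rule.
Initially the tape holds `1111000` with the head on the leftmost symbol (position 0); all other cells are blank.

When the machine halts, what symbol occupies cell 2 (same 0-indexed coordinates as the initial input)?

state=p0 head=0 tape=_[1]111000__   (p0,1)→(p1,0,←)
state=p1 head=-1 tape=[_]0111000__   (p1,_)→(p2,_,→)
state=p2 head=0 tape=_[0]111000__   (p2,0)→(p2,0,←)
state=p2 head=-1 tape=[_]0111000__   (p2,_)→(p0,_,→)
state=p0 head=0 tape=_[0]111000__   (p0,0)→(p1,_,←)
state=p1 head=-1 tape=[_]_111000__   (p1,_)→(p2,_,→)
state=p2 head=0 tape=_[_]111000__   (p2,_)→(p0,_,→)
state=p0 head=1 tape=__[1]11000__   (p0,1)→(p1,0,←)
state=p1 head=0 tape=_[_]011000__   (p1,_)→(p2,_,→)
state=p2 head=1 tape=__[0]11000__   (p2,0)→(p2,0,←)
state=p2 head=0 tape=_[_]011000__   (p2,_)→(p0,_,→)
state=p0 head=1 tape=__[0]11000__   (p0,0)→(p1,_,←)
state=p1 head=0 tape=_[_]_11000__   (p1,_)→(p2,_,→)
state=p2 head=1 tape=__[_]11000__   (p2,_)→(p0,_,→)
state=p0 head=2 tape=___[1]1000__   (p0,1)→(p1,0,←)
state=p1 head=1 tape=__[_]01000__   (p1,_)→(p2,_,→)
state=p2 head=2 tape=___[0]1000__   (p2,0)→(p2,0,←)
state=p2 head=1 tape=__[_]01000__   (p2,_)→(p0,_,→)
state=p0 head=2 tape=___[0]1000__   (p0,0)→(p1,_,←)
state=p1 head=1 tape=__[_]_1000__   (p1,_)→(p2,_,→)
state=p2 head=2 tape=___[_]1000__   (p2,_)→(p0,_,→)
state=p0 head=3 tape=____[1]000__   (p0,1)→(p1,0,←)
state=p1 head=2 tape=___[_]0000__   (p1,_)→(p2,_,→)
state=p2 head=3 tape=____[0]000__   (p2,0)→(p2,0,←)
state=p2 head=2 tape=___[_]0000__   (p2,_)→(p0,_,→)
state=p0 head=3 tape=____[0]000__   (p0,0)→(p1,_,←)
state=p1 head=2 tape=___[_]_000__   (p1,_)→(p2,_,→)
state=p2 head=3 tape=____[_]000__   (p2,_)→(p0,_,→)
state=p0 head=4 tape=_____[0]00__   (p0,0)→(p1,_,←)
state=p1 head=3 tape=____[_]_00__   (p1,_)→(p2,_,→)
state=p2 head=4 tape=_____[_]00__   (p2,_)→(p0,_,→)
state=p0 head=5 tape=______[0]0__   (p0,0)→(p1,_,←)
state=p1 head=4 tape=_____[_]_0__   (p1,_)→(p2,_,→)
state=p2 head=5 tape=______[_]0__   (p2,_)→(p0,_,→)
state=p0 head=6 tape=_______[0]__   (p0,0)→(p1,_,←)
state=p1 head=5 tape=______[_]___   (p1,_)→(p2,_,→)
state=p2 head=6 tape=_______[_]__   (p2,_)→(p0,_,→)
state=p0 head=7 tape=________[_]_   (p0,_)→(pH,0,→)
state=pH head=8 tape=________0[_]
Cell 2 holds _ when M halts.

_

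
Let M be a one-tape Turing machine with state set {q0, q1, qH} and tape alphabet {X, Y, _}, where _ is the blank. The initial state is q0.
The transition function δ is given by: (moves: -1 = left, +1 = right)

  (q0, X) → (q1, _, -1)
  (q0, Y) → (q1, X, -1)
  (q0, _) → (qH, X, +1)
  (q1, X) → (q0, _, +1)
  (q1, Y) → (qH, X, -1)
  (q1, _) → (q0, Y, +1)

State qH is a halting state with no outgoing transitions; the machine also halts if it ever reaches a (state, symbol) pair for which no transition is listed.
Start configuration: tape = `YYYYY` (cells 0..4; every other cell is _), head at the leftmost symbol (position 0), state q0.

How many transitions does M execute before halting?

4

state=q0 head=0 tape=__[Y]YYYY   (q0,Y)→(q1,X,-1)
state=q1 head=-1 tape=_[_]XYYYY   (q1,_)→(q0,Y,+1)
state=q0 head=0 tape=_Y[X]YYYY   (q0,X)→(q1,_,-1)
state=q1 head=-1 tape=_[Y]_YYYY   (q1,Y)→(qH,X,-1)
state=qH head=-2 tape=[_]X_YYYY
M halts after 4 transitions.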